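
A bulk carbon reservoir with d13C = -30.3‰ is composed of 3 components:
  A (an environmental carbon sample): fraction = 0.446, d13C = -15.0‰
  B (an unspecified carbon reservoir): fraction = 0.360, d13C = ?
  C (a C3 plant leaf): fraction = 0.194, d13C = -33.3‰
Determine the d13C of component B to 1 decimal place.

Isotope mass balance: δ_bulk = Σ fᵢ·δᵢ.
-30.3 = 0.446×(-15.0) + 0.360×δ_B + 0.194×(-33.3)
0.360·δ_B = -30.3 − (-13.150) = -17.150
δ_B = -17.150 / 0.360 = -47.64‰

-47.6‰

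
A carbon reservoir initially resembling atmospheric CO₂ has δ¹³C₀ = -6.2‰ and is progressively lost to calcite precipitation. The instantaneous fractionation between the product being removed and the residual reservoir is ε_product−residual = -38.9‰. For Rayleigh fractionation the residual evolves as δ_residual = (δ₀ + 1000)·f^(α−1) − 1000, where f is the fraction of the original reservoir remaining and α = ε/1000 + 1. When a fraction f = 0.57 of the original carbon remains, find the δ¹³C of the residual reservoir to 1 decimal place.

15.8‰

Rayleigh residual: δ_res = (δ₀ + 1000)·f^(α−1) − 1000
α = ε/1000 + 1 = 0.96110, so α − 1 = -0.03890
f^(α−1) = 0.57^(-0.03890) = 1.022107
δ_res = (-6.2 + 1000) × 1.022107 − 1000 = 1015.770 − 1000 = 15.77‰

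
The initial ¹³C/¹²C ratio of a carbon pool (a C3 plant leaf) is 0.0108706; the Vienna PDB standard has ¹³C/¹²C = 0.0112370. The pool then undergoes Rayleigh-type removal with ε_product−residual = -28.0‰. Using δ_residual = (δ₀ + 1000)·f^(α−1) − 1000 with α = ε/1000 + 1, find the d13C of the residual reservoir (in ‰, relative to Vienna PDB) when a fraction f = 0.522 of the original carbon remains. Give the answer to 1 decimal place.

-14.8‰

δ₀ = (0.0108706/0.0112370 − 1)×1000 = (0.967393 − 1)×1000 = -32.607‰
α − 1 = ε/1000 = -0.0280
f^(α−1) = 0.522^(-0.0280) = 1.018369
δ_res = (-32.607 + 1000) × 1.018369 − 1000 = 985.164 − 1000 = -14.84‰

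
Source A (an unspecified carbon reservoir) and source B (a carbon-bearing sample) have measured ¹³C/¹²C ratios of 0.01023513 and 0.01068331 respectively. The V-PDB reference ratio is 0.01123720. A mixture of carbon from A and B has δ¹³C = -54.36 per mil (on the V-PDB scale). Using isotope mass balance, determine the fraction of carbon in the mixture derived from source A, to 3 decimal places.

0.127

δ_A = (0.01023513/0.01123720 − 1)×1000 = (0.910826 − 1)×1000 = -89.174 per mil
δ_B = (0.01068331/0.01123720 − 1)×1000 = (0.950709 − 1)×1000 = -49.291 per mil
f_A = (δ_mix − δ_B)/(δ_A − δ_B) = (-54.36 − (-49.291))/(-89.174 − (-49.291))
f_A = -5.069 / -39.884 = 0.1271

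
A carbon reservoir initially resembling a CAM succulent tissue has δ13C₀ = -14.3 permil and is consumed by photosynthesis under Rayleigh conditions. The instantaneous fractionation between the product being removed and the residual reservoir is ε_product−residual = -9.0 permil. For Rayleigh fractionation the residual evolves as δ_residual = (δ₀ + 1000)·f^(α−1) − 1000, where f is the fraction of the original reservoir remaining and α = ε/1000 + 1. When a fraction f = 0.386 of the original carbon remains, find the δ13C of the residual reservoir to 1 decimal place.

-5.8 permil

Rayleigh residual: δ_res = (δ₀ + 1000)·f^(α−1) − 1000
α = ε/1000 + 1 = 0.99100, so α − 1 = -0.00900
f^(α−1) = 0.386^(-0.00900) = 1.008604
δ_res = (-14.3 + 1000) × 1.008604 − 1000 = 994.181 − 1000 = -5.82 permil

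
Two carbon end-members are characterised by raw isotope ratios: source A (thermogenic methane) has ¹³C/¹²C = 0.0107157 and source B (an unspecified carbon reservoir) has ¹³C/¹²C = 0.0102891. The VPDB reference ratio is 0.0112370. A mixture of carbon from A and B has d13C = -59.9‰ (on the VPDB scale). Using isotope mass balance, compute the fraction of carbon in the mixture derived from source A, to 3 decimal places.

0.644

δ_A = (0.0107157/0.0112370 − 1)×1000 = (0.953609 − 1)×1000 = -46.391‰
δ_B = (0.0102891/0.0112370 − 1)×1000 = (0.915645 − 1)×1000 = -84.355‰
f_A = (δ_mix − δ_B)/(δ_A − δ_B) = (-59.9 − (-84.355))/(-46.391 − (-84.355))
f_A = 24.455 / 37.964 = 0.6442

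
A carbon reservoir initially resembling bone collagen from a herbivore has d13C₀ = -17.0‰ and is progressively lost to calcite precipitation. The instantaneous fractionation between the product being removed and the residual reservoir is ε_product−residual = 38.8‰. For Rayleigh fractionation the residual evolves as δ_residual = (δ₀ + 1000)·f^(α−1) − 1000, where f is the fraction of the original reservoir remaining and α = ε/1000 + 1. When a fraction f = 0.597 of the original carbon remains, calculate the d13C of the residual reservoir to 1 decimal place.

Rayleigh residual: δ_res = (δ₀ + 1000)·f^(α−1) − 1000
α = ε/1000 + 1 = 1.03880, so α − 1 = 0.03880
f^(α−1) = 0.597^(0.03880) = 0.980184
δ_res = (-17.0 + 1000) × 0.980184 − 1000 = 963.521 − 1000 = -36.48‰

-36.5‰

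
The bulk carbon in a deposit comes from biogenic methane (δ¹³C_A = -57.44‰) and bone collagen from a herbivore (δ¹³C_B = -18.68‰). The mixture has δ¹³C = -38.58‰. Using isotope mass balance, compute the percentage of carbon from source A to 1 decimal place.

δ_mix = f_A·δ_A + (1 − f_A)·δ_B  ⇒  f_A = (δ_mix − δ_B)/(δ_A − δ_B)
f_A = (-38.58 − (-18.68)) / (-57.44 − (-18.68))
f_A = -19.90 / -38.76 = 0.5134

51.3%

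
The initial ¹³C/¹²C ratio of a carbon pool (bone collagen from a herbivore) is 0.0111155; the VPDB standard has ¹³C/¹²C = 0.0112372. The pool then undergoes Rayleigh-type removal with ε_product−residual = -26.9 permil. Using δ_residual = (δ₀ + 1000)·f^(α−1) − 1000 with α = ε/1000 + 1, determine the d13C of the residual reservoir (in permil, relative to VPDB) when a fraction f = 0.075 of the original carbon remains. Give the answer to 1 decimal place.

δ₀ = (0.0111155/0.0112372 − 1)×1000 = (0.989170 − 1)×1000 = -10.830 permil
α − 1 = ε/1000 = -0.0269
f^(α−1) = 0.075^(-0.0269) = 1.072163
δ_res = (-10.830 + 1000) × 1.072163 − 1000 = 1060.551 − 1000 = 60.55 permil

60.6 permil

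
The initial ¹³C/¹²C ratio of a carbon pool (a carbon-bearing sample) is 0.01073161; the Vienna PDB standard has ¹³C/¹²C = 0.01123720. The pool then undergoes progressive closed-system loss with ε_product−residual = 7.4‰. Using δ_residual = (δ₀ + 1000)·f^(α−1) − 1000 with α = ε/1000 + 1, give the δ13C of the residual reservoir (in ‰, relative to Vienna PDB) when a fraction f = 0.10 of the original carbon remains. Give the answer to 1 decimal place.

-61.1‰

δ₀ = (0.01073161/0.01123720 − 1)×1000 = (0.955007 − 1)×1000 = -44.993‰
α − 1 = ε/1000 = 0.0074
f^(α−1) = 0.10^(0.0074) = 0.983105
δ_res = (-44.993 + 1000) × 0.983105 − 1000 = 938.873 − 1000 = -61.13‰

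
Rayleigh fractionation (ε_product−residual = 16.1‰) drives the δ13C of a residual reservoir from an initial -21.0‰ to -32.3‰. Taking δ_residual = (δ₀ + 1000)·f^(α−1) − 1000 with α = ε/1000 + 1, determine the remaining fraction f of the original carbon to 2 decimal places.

α − 1 = ε/1000 = 0.0161
(δ_res + 1000)/(δ₀ + 1000) = (-32.3 + 1000)/(-21.0 + 1000) = 967.7/979.0 = 0.988458
f = 0.988458^(1/0.0161) = exp(ln(0.988458)/0.0161) = exp(-0.01161/0.0161)
f = exp(-0.7211) = 0.4862

0.49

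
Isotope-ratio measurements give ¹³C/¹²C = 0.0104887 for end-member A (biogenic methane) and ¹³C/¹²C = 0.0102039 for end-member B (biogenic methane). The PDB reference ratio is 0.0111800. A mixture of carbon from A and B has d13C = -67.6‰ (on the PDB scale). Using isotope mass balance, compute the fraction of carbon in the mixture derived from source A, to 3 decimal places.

0.774

δ_A = (0.0104887/0.0111800 − 1)×1000 = (0.938166 − 1)×1000 = -61.834‰
δ_B = (0.0102039/0.0111800 − 1)×1000 = (0.912692 − 1)×1000 = -87.308‰
f_A = (δ_mix − δ_B)/(δ_A − δ_B) = (-67.6 − (-87.308))/(-61.834 − (-87.308))
f_A = 19.708 / 25.474 = 0.7736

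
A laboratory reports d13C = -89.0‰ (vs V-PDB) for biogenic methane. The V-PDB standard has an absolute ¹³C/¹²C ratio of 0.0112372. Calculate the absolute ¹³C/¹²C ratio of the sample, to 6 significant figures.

0.0102371

R_sample = R_standard × (d13C/1000 + 1)
R_sample = 0.0112372 × (-89.0/1000 + 1) = 0.0112372 × 0.911000
R_sample = 0.0102371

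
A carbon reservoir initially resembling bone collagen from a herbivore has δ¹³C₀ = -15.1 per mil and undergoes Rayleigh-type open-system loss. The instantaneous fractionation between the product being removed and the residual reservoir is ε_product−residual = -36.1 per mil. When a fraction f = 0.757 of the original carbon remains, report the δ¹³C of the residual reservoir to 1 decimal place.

Rayleigh residual: δ_res = (δ₀ + 1000)·f^(α−1) − 1000
α = ε/1000 + 1 = 0.96390, so α − 1 = -0.03610
f^(α−1) = 0.757^(-0.03610) = 1.010101
δ_res = (-15.1 + 1000) × 1.010101 − 1000 = 994.848 − 1000 = -5.15 per mil

-5.2 per mil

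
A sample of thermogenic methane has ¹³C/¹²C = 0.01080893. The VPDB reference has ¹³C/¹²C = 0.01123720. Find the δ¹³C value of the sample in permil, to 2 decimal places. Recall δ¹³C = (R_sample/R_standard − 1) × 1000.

δ¹³C = (R_sample / R_standard − 1) × 1000
R_sample / R_standard = 0.01080893 / 0.01123720 = 0.961888
δ¹³C = (0.961888 − 1) × 1000 = -38.112 permil

-38.11 permil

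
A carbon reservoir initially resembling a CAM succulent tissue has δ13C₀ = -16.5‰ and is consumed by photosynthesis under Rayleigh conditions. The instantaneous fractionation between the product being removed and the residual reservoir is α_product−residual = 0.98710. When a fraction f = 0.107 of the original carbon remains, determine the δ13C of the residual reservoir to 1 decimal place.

Rayleigh residual: δ_res = (δ₀ + 1000)·f^(α−1) − 1000
α − 1 = -0.01290
f^(α−1) = 0.107^(-0.01290) = 1.029250
δ_res = (-16.5 + 1000) × 1.029250 − 1000 = 1012.268 − 1000 = 12.27‰

12.3‰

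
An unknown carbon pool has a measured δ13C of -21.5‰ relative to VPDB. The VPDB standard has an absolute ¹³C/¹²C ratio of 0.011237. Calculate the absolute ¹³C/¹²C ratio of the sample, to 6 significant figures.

0.0109954

R_sample = R_standard × (δ13C/1000 + 1)
R_sample = 0.011237 × (-21.5/1000 + 1) = 0.011237 × 0.978500
R_sample = 0.0109954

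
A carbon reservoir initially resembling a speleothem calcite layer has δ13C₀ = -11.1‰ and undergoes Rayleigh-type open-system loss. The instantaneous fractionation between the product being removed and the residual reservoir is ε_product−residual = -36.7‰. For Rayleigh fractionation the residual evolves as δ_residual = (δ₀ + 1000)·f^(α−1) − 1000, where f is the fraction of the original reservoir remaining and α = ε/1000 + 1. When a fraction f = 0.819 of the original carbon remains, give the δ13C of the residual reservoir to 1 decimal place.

Rayleigh residual: δ_res = (δ₀ + 1000)·f^(α−1) − 1000
α = ε/1000 + 1 = 0.96330, so α − 1 = -0.03670
f^(α−1) = 0.819^(-0.03670) = 1.007355
δ_res = (-11.1 + 1000) × 1.007355 − 1000 = 996.173 − 1000 = -3.83‰

-3.8‰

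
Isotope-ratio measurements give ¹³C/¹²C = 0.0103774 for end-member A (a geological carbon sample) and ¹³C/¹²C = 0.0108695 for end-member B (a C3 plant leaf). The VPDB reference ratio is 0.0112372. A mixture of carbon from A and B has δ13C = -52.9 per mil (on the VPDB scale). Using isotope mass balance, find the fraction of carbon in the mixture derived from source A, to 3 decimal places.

0.461

δ_A = (0.0103774/0.0112372 − 1)×1000 = (0.923486 − 1)×1000 = -76.514 per mil
δ_B = (0.0108695/0.0112372 − 1)×1000 = (0.967278 − 1)×1000 = -32.722 per mil
f_A = (δ_mix − δ_B)/(δ_A − δ_B) = (-52.9 − (-32.722))/(-76.514 − (-32.722))
f_A = -20.178 / -43.792 = 0.4608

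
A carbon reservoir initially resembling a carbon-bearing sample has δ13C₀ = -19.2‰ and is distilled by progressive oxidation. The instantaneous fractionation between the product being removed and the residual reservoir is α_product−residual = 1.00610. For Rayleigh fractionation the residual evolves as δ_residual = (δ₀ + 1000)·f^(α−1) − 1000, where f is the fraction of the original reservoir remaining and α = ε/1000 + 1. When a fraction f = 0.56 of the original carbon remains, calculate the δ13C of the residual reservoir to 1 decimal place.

Rayleigh residual: δ_res = (δ₀ + 1000)·f^(α−1) − 1000
α − 1 = 0.00610
f^(α−1) = 0.56^(0.00610) = 0.996469
δ_res = (-19.2 + 1000) × 0.996469 − 1000 = 977.337 − 1000 = -22.66‰

-22.7‰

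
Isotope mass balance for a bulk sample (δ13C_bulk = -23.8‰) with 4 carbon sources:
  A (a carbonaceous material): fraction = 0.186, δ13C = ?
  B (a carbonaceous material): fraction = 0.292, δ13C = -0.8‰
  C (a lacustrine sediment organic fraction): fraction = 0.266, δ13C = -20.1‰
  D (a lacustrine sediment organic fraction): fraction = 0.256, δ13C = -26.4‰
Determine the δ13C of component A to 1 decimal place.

Isotope mass balance: δ_bulk = Σ fᵢ·δᵢ.
-23.8 = 0.186×δ_A + 0.292×(-0.8) + 0.266×(-20.1) + 0.256×(-26.4)
0.186·δ_A = -23.8 − (-12.339) = -11.461
δ_A = -11.461 / 0.186 = -61.62‰

-61.6‰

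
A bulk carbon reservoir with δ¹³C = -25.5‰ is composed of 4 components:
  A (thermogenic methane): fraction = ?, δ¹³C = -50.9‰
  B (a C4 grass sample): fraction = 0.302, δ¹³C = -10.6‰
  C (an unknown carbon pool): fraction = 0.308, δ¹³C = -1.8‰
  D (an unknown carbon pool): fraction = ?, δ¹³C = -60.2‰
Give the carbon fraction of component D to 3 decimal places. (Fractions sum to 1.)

Let f_D and f_A be the unknown fractions; fractions sum to 1 so f_D + f_A = 0.390.
Mass balance: Σ fᵢ·δᵢ = δ_bulk ⇒ f_D·(-60.2) + f_A·(-50.9) = -25.5 − (-3.756) = -21.744
Substitute f_A = 0.390 − f_D:
f_D·(-60.2 − -50.9) = -21.744 − 0.390×(-50.9) = -1.893
f_D = -1.893 / -9.3 = 0.2036

0.204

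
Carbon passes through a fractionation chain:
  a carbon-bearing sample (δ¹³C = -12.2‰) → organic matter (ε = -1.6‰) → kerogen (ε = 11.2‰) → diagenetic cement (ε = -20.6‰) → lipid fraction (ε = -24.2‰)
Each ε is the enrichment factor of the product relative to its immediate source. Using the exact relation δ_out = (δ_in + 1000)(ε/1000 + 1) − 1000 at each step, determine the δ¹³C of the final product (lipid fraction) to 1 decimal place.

-46.9‰

step 1: δ = (-12.20 + 1000)·(-1.6/1000 + 1) − 1000 = -13.78‰
step 2: δ = (-13.78 + 1000)·(11.2/1000 + 1) − 1000 = -2.73‰
step 3: δ = (-2.73 + 1000)·(-20.6/1000 + 1) − 1000 = -23.28‰
step 4: δ = (-23.28 + 1000)·(-24.2/1000 + 1) − 1000 = -46.92‰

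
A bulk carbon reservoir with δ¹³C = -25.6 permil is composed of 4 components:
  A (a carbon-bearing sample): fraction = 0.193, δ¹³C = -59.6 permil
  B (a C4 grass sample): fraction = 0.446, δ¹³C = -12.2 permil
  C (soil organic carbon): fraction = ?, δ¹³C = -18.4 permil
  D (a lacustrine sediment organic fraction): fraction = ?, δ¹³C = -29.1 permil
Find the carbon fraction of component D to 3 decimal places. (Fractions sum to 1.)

0.188

Let f_D and f_C be the unknown fractions; fractions sum to 1 so f_D + f_C = 0.361.
Mass balance: Σ fᵢ·δᵢ = δ_bulk ⇒ f_D·(-29.1) + f_C·(-18.4) = -25.6 − (-16.944) = -8.656
Substitute f_C = 0.361 − f_D:
f_D·(-29.1 − -18.4) = -8.656 − 0.361×(-18.4) = -2.014
f_D = -2.014 / -10.7 = 0.1882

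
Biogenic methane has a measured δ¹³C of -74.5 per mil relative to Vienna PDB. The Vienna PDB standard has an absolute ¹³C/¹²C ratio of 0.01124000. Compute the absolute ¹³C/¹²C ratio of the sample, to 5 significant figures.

R_sample = R_standard × (δ¹³C/1000 + 1)
R_sample = 0.01124000 × (-74.5/1000 + 1) = 0.01124000 × 0.925500
R_sample = 0.0104026

0.010403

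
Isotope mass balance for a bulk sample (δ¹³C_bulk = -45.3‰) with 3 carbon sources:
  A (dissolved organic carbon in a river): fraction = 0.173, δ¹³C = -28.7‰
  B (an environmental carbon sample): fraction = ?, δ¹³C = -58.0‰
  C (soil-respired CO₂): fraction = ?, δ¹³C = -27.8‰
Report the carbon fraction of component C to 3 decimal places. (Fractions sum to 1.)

0.253

Let f_C and f_B be the unknown fractions; fractions sum to 1 so f_C + f_B = 0.827.
Mass balance: Σ fᵢ·δᵢ = δ_bulk ⇒ f_C·(-27.8) + f_B·(-58.0) = -45.3 − (-4.965) = -40.335
Substitute f_B = 0.827 − f_C:
f_C·(-27.8 − -58.0) = -40.335 − 0.827×(-58.0) = 7.631
f_C = 7.631 / 30.2 = 0.2527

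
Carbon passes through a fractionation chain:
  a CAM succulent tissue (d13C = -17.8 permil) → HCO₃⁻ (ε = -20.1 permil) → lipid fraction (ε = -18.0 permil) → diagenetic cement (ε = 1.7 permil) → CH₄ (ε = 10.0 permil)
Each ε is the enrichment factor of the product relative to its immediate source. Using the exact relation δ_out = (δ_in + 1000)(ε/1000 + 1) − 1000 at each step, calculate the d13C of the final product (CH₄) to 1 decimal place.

-43.8 permil

step 1: δ = (-17.80 + 1000)·(-20.1/1000 + 1) − 1000 = -37.54 permil
step 2: δ = (-37.54 + 1000)·(-18.0/1000 + 1) − 1000 = -54.87 permil
step 3: δ = (-54.87 + 1000)·(1.7/1000 + 1) − 1000 = -53.26 permil
step 4: δ = (-53.26 + 1000)·(10.0/1000 + 1) − 1000 = -43.79 permil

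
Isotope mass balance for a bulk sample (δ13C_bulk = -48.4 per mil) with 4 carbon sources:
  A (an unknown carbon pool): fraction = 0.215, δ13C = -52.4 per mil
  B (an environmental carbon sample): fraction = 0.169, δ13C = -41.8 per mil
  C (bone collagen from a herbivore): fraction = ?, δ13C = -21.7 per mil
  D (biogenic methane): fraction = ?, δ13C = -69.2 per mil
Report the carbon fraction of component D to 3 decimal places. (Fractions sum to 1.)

Let f_D and f_C be the unknown fractions; fractions sum to 1 so f_D + f_C = 0.616.
Mass balance: Σ fᵢ·δᵢ = δ_bulk ⇒ f_D·(-69.2) + f_C·(-21.7) = -48.4 − (-18.330) = -30.070
Substitute f_C = 0.616 − f_D:
f_D·(-69.2 − -21.7) = -30.070 − 0.616×(-21.7) = -16.703
f_D = -16.703 / -47.5 = 0.3516

0.352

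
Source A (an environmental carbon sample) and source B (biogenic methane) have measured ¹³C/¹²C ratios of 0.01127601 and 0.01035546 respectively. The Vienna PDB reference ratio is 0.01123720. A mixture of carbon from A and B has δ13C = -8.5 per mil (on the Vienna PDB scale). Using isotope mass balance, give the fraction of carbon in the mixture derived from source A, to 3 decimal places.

δ_A = (0.01127601/0.01123720 − 1)×1000 = (1.003454 − 1)×1000 = 3.454 per mil
δ_B = (0.01035546/0.01123720 − 1)×1000 = (0.921534 − 1)×1000 = -78.466 per mil
f_A = (δ_mix − δ_B)/(δ_A − δ_B) = (-8.5 − (-78.466))/(3.454 − (-78.466))
f_A = 69.966 / 81.920 = 0.8541

0.854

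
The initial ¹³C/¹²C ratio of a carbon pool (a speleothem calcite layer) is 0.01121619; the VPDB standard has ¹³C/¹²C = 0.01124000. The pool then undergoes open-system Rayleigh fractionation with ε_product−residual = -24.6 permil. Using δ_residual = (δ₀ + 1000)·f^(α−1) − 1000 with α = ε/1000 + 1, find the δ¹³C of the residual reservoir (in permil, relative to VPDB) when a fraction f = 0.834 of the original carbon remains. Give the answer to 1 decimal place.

δ₀ = (0.01121619/0.01124000 − 1)×1000 = (0.997882 − 1)×1000 = -2.118 permil
α − 1 = ε/1000 = -0.0246
f^(α−1) = 0.834^(-0.0246) = 1.004475
δ_res = (-2.118 + 1000) × 1.004475 − 1000 = 1002.348 − 1000 = 2.35 permil

2.3 permil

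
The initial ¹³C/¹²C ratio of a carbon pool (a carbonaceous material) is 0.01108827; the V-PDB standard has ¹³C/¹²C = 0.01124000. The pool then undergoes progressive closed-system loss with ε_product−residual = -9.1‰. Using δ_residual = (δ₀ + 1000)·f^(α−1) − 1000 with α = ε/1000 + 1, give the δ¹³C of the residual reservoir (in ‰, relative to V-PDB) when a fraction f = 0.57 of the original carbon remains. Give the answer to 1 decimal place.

δ₀ = (0.01108827/0.01124000 − 1)×1000 = (0.986501 − 1)×1000 = -13.499‰
α − 1 = ε/1000 = -0.0091
f^(α−1) = 0.57^(-0.0091) = 1.005128
δ_res = (-13.499 + 1000) × 1.005128 − 1000 = 991.560 − 1000 = -8.44‰

-8.4‰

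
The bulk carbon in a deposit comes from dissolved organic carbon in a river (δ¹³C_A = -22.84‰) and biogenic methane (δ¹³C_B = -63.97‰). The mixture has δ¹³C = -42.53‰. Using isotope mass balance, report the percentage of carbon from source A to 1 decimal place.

52.1%

δ_mix = f_A·δ_A + (1 − f_A)·δ_B  ⇒  f_A = (δ_mix − δ_B)/(δ_A − δ_B)
f_A = (-42.53 − (-63.97)) / (-22.84 − (-63.97))
f_A = 21.44 / 41.13 = 0.5213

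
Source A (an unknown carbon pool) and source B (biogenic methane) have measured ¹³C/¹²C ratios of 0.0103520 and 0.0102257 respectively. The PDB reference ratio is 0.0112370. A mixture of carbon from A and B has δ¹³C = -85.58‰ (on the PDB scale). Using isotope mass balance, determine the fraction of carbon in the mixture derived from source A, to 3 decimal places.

δ_A = (0.0103520/0.0112370 − 1)×1000 = (0.921242 − 1)×1000 = -78.758‰
δ_B = (0.0102257/0.0112370 − 1)×1000 = (0.910003 − 1)×1000 = -89.997‰
f_A = (δ_mix − δ_B)/(δ_A − δ_B) = (-85.58 − (-89.997))/(-78.758 − (-89.997))
f_A = 4.417 / 11.240 = 0.3930

0.393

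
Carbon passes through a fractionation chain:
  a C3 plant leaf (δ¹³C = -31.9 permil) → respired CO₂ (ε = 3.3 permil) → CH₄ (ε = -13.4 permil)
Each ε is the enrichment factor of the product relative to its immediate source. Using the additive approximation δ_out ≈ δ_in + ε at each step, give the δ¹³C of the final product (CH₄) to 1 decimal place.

-42.0 permil

step 1: δ ≈ -31.9 + (3.3) = -28.6 permil
step 2: δ ≈ -28.6 + (-13.4) = -42.0 permil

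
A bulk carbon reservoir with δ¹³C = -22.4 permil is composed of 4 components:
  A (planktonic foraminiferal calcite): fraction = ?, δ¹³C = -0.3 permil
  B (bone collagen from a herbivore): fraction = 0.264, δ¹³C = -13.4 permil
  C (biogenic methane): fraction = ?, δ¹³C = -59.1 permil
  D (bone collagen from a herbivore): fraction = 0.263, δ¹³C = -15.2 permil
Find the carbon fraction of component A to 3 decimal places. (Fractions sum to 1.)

Let f_A and f_C be the unknown fractions; fractions sum to 1 so f_A + f_C = 0.473.
Mass balance: Σ fᵢ·δᵢ = δ_bulk ⇒ f_A·(-0.3) + f_C·(-59.1) = -22.4 − (-7.535) = -14.865
Substitute f_C = 0.473 − f_A:
f_A·(-0.3 − -59.1) = -14.865 − 0.473×(-59.1) = 13.090
f_A = 13.090 / 58.8 = 0.2226

0.223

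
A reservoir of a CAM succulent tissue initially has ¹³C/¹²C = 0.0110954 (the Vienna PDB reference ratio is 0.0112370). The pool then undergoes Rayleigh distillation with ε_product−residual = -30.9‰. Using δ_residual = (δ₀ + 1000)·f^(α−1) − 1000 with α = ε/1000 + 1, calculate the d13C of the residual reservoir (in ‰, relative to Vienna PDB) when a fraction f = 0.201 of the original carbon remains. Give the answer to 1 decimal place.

δ₀ = (0.0110954/0.0112370 − 1)×1000 = (0.987399 − 1)×1000 = -12.601‰
α − 1 = ε/1000 = -0.0309
f^(α−1) = 0.201^(-0.0309) = 1.050827
δ_res = (-12.601 + 1000) × 1.050827 − 1000 = 1037.585 − 1000 = 37.59‰

37.6‰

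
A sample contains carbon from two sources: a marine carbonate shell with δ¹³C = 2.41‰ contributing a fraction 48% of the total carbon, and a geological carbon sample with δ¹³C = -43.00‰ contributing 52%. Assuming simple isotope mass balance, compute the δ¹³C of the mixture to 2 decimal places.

-21.20‰

δ_mix = f_A·δ_A + f_B·δ_B
δ_mix = 0.48 × (2.41) + 0.52 × (-43.00)
δ_mix = 1.157 + -22.360 = -21.203‰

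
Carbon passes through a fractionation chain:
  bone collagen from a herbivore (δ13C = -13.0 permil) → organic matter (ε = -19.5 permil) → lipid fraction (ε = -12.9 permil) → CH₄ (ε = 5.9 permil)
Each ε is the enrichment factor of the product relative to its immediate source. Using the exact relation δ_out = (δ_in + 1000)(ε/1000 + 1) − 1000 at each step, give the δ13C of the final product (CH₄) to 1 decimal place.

step 1: δ = (-13.00 + 1000)·(-19.5/1000 + 1) − 1000 = -32.25 permil
step 2: δ = (-32.25 + 1000)·(-12.9/1000 + 1) − 1000 = -44.73 permil
step 3: δ = (-44.73 + 1000)·(5.9/1000 + 1) − 1000 = -39.09 permil

-39.1 permil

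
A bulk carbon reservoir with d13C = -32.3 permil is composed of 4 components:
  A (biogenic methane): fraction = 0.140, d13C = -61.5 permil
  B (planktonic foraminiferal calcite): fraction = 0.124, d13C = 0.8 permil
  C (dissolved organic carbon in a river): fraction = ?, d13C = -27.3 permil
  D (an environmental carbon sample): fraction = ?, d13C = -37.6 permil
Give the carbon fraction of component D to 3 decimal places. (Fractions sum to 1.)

Let f_D and f_C be the unknown fractions; fractions sum to 1 so f_D + f_C = 0.736.
Mass balance: Σ fᵢ·δᵢ = δ_bulk ⇒ f_D·(-37.6) + f_C·(-27.3) = -32.3 − (-8.511) = -23.789
Substitute f_C = 0.736 − f_D:
f_D·(-37.6 − -27.3) = -23.789 − 0.736×(-27.3) = -3.696
f_D = -3.696 / -10.3 = 0.3589

0.359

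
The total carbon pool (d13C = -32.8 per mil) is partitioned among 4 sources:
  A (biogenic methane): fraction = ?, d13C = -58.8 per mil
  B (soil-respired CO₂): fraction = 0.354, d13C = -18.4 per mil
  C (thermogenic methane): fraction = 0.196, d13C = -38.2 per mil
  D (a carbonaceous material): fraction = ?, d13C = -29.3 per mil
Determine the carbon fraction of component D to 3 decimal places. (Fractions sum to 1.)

0.260

Let f_D and f_A be the unknown fractions; fractions sum to 1 so f_D + f_A = 0.450.
Mass balance: Σ fᵢ·δᵢ = δ_bulk ⇒ f_D·(-29.3) + f_A·(-58.8) = -32.8 − (-14.001) = -18.799
Substitute f_A = 0.450 − f_D:
f_D·(-29.3 − -58.8) = -18.799 − 0.450×(-58.8) = 7.661
f_D = 7.661 / 29.5 = 0.2597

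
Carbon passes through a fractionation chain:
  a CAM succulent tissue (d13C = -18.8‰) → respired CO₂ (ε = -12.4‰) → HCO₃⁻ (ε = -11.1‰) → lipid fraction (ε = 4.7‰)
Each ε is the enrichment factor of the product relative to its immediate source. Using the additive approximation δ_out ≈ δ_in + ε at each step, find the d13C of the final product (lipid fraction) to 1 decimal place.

step 1: δ ≈ -18.8 + (-12.4) = -31.2‰
step 2: δ ≈ -31.2 + (-11.1) = -42.3‰
step 3: δ ≈ -42.3 + (4.7) = -37.6‰

-37.6‰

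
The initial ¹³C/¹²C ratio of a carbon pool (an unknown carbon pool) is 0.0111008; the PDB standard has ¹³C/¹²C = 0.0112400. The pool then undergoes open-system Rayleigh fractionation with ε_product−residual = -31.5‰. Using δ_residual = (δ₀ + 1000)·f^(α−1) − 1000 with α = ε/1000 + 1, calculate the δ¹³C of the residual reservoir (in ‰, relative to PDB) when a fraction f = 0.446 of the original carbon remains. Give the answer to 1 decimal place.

δ₀ = (0.0111008/0.0112400 − 1)×1000 = (0.987616 − 1)×1000 = -12.384‰
α − 1 = ε/1000 = -0.0315
f^(α−1) = 0.446^(-0.0315) = 1.025760
δ_res = (-12.384 + 1000) × 1.025760 − 1000 = 1013.057 − 1000 = 13.06‰

13.1‰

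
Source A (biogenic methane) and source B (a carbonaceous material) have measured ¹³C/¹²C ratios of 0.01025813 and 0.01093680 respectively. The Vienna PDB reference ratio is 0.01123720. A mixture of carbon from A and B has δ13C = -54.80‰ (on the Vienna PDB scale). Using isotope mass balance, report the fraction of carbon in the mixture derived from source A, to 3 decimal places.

0.465

δ_A = (0.01025813/0.01123720 − 1)×1000 = (0.912872 − 1)×1000 = -87.128‰
δ_B = (0.01093680/0.01123720 − 1)×1000 = (0.973267 − 1)×1000 = -26.733‰
f_A = (δ_mix − δ_B)/(δ_A − δ_B) = (-54.80 − (-26.733))/(-87.128 − (-26.733))
f_A = -28.067 / -60.395 = 0.4647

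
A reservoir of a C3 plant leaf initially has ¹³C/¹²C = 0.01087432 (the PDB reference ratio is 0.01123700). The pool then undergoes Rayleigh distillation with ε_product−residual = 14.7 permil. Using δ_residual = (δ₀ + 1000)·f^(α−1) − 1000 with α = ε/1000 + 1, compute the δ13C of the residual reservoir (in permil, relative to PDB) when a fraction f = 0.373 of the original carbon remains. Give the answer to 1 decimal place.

-46.2 permil

δ₀ = (0.01087432/0.01123700 − 1)×1000 = (0.967724 − 1)×1000 = -32.276 permil
α − 1 = ε/1000 = 0.0147
f^(α−1) = 0.373^(0.0147) = 0.985608
δ_res = (-32.276 + 1000) × 0.985608 − 1000 = 953.797 − 1000 = -46.20 permil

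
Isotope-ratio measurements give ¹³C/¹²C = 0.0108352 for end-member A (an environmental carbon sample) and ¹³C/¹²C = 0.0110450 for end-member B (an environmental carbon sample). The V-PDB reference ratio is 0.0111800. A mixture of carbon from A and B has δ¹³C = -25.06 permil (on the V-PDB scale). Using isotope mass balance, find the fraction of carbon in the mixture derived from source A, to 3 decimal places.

0.692

δ_A = (0.0108352/0.0111800 − 1)×1000 = (0.969159 − 1)×1000 = -30.841 permil
δ_B = (0.0110450/0.0111800 − 1)×1000 = (0.987925 − 1)×1000 = -12.075 permil
f_A = (δ_mix − δ_B)/(δ_A − δ_B) = (-25.06 − (-12.075))/(-30.841 − (-12.075))
f_A = -12.985 / -18.766 = 0.6919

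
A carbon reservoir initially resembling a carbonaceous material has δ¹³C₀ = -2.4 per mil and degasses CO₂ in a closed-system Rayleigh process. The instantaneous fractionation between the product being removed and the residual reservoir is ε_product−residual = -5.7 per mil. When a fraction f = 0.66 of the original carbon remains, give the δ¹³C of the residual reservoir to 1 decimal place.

0.0 per mil

Rayleigh residual: δ_res = (δ₀ + 1000)·f^(α−1) − 1000
α = ε/1000 + 1 = 0.99430, so α − 1 = -0.00570
f^(α−1) = 0.66^(-0.00570) = 1.002371
δ_res = (-2.4 + 1000) × 1.002371 − 1000 = 999.966 − 1000 = -0.03 per mil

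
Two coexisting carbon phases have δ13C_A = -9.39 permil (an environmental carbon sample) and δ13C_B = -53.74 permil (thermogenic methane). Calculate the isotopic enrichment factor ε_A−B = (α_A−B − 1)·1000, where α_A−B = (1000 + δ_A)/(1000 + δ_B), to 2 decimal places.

46.87 permil

α_A−B = (1000 + -9.39) / (1000 + -53.74) = 990.61 / 946.26 = 1.046869
ε_A−B = (1.046869 − 1) × 1000 = 46.869 permil
(The approximation ε ≈ δ_A − δ_B would give 44.35 permil.)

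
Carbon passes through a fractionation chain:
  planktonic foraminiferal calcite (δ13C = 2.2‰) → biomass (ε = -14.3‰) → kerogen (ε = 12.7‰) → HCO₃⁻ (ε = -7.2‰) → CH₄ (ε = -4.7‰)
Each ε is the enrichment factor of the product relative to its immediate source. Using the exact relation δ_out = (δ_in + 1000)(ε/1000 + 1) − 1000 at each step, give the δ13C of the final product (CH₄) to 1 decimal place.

-11.5‰

step 1: δ = (2.20 + 1000)·(-14.3/1000 + 1) − 1000 = -12.13‰
step 2: δ = (-12.13 + 1000)·(12.7/1000 + 1) − 1000 = 0.41‰
step 3: δ = (0.41 + 1000)·(-7.2/1000 + 1) − 1000 = -6.79‰
step 4: δ = (-6.79 + 1000)·(-4.7/1000 + 1) − 1000 = -11.46‰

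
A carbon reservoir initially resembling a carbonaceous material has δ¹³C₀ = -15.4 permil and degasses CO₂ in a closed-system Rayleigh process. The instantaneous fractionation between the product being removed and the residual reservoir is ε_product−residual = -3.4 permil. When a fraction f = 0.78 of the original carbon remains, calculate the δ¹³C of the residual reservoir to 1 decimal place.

-14.6 permil

Rayleigh residual: δ_res = (δ₀ + 1000)·f^(α−1) − 1000
α = ε/1000 + 1 = 0.99660, so α − 1 = -0.00340
f^(α−1) = 0.78^(-0.00340) = 1.000845
δ_res = (-15.4 + 1000) × 1.000845 − 1000 = 985.432 − 1000 = -14.57 permil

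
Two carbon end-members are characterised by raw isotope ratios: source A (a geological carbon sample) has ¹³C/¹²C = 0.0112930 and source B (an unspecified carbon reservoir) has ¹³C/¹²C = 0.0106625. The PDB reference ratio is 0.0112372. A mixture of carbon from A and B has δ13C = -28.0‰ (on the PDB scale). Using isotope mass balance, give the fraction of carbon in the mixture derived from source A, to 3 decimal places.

δ_A = (0.0112930/0.0112372 − 1)×1000 = (1.004966 − 1)×1000 = 4.966‰
δ_B = (0.0106625/0.0112372 − 1)×1000 = (0.948857 − 1)×1000 = -51.143‰
f_A = (δ_mix − δ_B)/(δ_A − δ_B) = (-28.0 − (-51.143))/(4.966 − (-51.143))
f_A = 23.143 / 56.108 = 0.4125

0.412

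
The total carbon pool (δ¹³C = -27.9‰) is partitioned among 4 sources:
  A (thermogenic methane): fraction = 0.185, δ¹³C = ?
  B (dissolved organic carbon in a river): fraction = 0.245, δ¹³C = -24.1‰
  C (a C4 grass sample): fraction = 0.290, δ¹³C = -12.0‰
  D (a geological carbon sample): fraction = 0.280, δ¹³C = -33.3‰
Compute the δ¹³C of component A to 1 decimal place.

Isotope mass balance: δ_bulk = Σ fᵢ·δᵢ.
-27.9 = 0.185×δ_A + 0.245×(-24.1) + 0.290×(-12.0) + 0.280×(-33.3)
0.185·δ_A = -27.9 − (-18.709) = -9.191
δ_A = -9.191 / 0.185 = -49.68‰

-49.7‰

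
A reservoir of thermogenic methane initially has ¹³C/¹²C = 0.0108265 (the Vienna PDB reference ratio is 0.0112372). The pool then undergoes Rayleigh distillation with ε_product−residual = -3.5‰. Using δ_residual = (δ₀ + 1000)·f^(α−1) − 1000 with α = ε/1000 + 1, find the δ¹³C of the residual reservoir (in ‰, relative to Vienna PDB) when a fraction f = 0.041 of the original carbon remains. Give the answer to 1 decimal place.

-25.7‰

δ₀ = (0.0108265/0.0112372 − 1)×1000 = (0.963452 − 1)×1000 = -36.548‰
α − 1 = ε/1000 = -0.0035
f^(α−1) = 0.041^(-0.0035) = 1.011242
δ_res = (-36.548 + 1000) × 1.011242 − 1000 = 974.283 − 1000 = -25.72‰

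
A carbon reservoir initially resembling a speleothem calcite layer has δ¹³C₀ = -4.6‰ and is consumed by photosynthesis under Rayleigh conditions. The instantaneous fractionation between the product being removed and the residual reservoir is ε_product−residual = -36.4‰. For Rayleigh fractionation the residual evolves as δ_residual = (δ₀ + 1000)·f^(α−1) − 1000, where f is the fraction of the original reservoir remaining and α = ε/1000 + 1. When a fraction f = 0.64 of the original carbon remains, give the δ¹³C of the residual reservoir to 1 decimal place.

11.7‰

Rayleigh residual: δ_res = (δ₀ + 1000)·f^(α−1) − 1000
α = ε/1000 + 1 = 0.96360, so α − 1 = -0.03640
f^(α−1) = 0.64^(-0.03640) = 1.016378
δ_res = (-4.6 + 1000) × 1.016378 − 1000 = 1011.702 − 1000 = 11.70‰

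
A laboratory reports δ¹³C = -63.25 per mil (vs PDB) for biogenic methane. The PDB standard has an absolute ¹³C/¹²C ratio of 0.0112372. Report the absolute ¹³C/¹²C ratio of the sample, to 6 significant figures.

R_sample = R_standard × (δ¹³C/1000 + 1)
R_sample = 0.0112372 × (-63.25/1000 + 1) = 0.0112372 × 0.936750
R_sample = 0.0105264

0.0105264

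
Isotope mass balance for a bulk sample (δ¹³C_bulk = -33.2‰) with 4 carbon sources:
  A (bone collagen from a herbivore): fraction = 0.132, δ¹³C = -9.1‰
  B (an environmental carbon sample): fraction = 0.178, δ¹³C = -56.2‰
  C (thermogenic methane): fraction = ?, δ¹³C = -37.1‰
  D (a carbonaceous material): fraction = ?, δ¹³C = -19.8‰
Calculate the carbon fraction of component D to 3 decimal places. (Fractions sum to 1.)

Let f_D and f_C be the unknown fractions; fractions sum to 1 so f_D + f_C = 0.690.
Mass balance: Σ fᵢ·δᵢ = δ_bulk ⇒ f_D·(-19.8) + f_C·(-37.1) = -33.2 − (-11.205) = -21.995
Substitute f_C = 0.690 − f_D:
f_D·(-19.8 − -37.1) = -21.995 − 0.690×(-37.1) = 3.604
f_D = 3.604 / 17.3 = 0.2083

0.208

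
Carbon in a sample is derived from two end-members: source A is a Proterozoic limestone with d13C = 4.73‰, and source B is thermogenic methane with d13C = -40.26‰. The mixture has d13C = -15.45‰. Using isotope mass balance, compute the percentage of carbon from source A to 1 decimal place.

δ_mix = f_A·δ_A + (1 − f_A)·δ_B  ⇒  f_A = (δ_mix − δ_B)/(δ_A − δ_B)
f_A = (-15.45 − (-40.26)) / (4.73 − (-40.26))
f_A = 24.81 / 44.99 = 0.5515

55.1%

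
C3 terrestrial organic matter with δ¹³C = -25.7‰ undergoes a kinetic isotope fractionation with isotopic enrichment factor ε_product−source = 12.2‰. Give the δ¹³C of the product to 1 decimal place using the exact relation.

Exactly, δ_product = (δ_source + 1000)·(ε/1000 + 1) − 1000.
δ_product = (-25.7 + 1000) × (12.2/1000 + 1) − 1000
δ_product = -13.81‰

-13.8‰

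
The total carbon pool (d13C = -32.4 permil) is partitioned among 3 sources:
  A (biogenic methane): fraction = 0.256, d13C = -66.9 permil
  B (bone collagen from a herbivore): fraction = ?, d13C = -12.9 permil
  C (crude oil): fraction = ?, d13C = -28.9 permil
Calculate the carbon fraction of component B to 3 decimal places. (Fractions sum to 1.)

Let f_B and f_C be the unknown fractions; fractions sum to 1 so f_B + f_C = 0.744.
Mass balance: Σ fᵢ·δᵢ = δ_bulk ⇒ f_B·(-12.9) + f_C·(-28.9) = -32.4 − (-17.126) = -15.274
Substitute f_C = 0.744 − f_B:
f_B·(-12.9 − -28.9) = -15.274 − 0.744×(-28.9) = 6.228
f_B = 6.228 / 16.0 = 0.3893

0.389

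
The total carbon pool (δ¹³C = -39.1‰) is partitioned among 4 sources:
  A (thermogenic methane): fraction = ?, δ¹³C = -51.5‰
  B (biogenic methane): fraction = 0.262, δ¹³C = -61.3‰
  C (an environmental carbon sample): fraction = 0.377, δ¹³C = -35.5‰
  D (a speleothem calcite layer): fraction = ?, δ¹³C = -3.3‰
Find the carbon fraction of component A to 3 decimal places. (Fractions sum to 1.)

0.176

Let f_A and f_D be the unknown fractions; fractions sum to 1 so f_A + f_D = 0.361.
Mass balance: Σ fᵢ·δᵢ = δ_bulk ⇒ f_A·(-51.5) + f_D·(-3.3) = -39.1 − (-29.444) = -9.656
Substitute f_D = 0.361 − f_A:
f_A·(-51.5 − -3.3) = -9.656 − 0.361×(-3.3) = -8.465
f_A = -8.465 / -48.2 = 0.1756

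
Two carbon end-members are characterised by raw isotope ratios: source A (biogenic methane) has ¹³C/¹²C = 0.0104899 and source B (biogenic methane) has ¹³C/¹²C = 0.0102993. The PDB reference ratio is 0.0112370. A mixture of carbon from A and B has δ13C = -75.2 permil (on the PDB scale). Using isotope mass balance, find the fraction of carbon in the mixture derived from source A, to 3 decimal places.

0.486

δ_A = (0.0104899/0.0112370 − 1)×1000 = (0.933514 − 1)×1000 = -66.486 permil
δ_B = (0.0102993/0.0112370 − 1)×1000 = (0.916552 − 1)×1000 = -83.448 permil
f_A = (δ_mix − δ_B)/(δ_A − δ_B) = (-75.2 − (-83.448))/(-66.486 − (-83.448))
f_A = 8.248 / 16.962 = 0.4862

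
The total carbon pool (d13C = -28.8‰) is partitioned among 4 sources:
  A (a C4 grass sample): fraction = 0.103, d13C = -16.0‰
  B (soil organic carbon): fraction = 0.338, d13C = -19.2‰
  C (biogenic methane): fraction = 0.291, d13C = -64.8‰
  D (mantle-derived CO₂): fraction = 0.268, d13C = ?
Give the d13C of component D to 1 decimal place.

Isotope mass balance: δ_bulk = Σ fᵢ·δᵢ.
-28.8 = 0.103×(-16.0) + 0.338×(-19.2) + 0.291×(-64.8) + 0.268×δ_D
0.268·δ_D = -28.8 − (-26.994) = -1.806
δ_D = -1.806 / 0.268 = -6.74‰

-6.7‰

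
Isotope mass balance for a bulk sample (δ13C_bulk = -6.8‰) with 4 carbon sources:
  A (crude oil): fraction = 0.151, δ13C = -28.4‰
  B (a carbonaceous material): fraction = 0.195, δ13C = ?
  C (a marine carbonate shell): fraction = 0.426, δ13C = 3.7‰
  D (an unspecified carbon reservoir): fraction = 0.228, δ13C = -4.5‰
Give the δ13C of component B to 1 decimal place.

Isotope mass balance: δ_bulk = Σ fᵢ·δᵢ.
-6.8 = 0.151×(-28.4) + 0.195×δ_B + 0.426×(3.7) + 0.228×(-4.5)
0.195·δ_B = -6.8 − (-3.738) = -3.062
δ_B = -3.062 / 0.195 = -15.70‰

-15.7‰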